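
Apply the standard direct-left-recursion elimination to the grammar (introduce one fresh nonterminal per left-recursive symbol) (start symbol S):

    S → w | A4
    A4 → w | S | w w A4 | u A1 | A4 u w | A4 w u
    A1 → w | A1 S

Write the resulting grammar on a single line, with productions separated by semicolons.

S → w | A4; A4 → w A4' | S A4' | w w A4 A4' | u A1 A4'; A1 → w A1'; A4' → u w A4' | w u A4' | eps; A1' → S A1' | eps

Left recursion appears on A4, A1.
For A4: α = {u w, w u}, β = {w, S, w w A4, u A1}. Rewrite as A4 → β A4' and A4' → α A4' | ε.
For A1: α = {S}, β = {w}. Rewrite as A1 → β A1' and A1' → α A1' | ε.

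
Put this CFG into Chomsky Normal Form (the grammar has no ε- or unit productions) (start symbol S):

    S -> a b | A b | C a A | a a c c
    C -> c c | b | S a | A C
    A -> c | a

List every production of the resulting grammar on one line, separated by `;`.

S -> X1 X2 | A X2 | C Y1 | X1 Y2; C -> X3 X3 | b | S X1 | A C; A -> c | a; X1 -> a; X2 -> b; X3 -> c; Y1 -> X1 A; Y2 -> X1 Y3; Y3 -> X3 X3

Introduce a nonterminal for each terminal appearing in a rule of length ≥ 2: X1 → a, X2 → b, X3 → c.
Binarize each right-hand side of length ≥ 3 by chaining fresh nonterminals (Y1, Y2, …): affected rules were S → C X1 A; S → X1 X1 X3 X3.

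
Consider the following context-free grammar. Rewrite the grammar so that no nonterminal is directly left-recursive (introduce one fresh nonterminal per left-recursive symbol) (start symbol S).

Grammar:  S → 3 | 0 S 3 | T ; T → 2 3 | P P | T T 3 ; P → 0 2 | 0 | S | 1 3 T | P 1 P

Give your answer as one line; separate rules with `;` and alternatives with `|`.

Left recursion appears on T, P.
For T: α = {T 3}, β = {2 3, P P}. Rewrite as T → β T' and T' → α T' | ε.
For P: α = {1 P}, β = {0 2, 0, S, 1 3 T}. Rewrite as P → β P' and P' → α P' | ε.

S → 3 | 0 S 3 | T; T → 2 3 T' | P P T'; P → 0 2 P' | 0 P' | S P' | 1 3 T P'; T' → T 3 T' | ε; P' → 1 P P' | ε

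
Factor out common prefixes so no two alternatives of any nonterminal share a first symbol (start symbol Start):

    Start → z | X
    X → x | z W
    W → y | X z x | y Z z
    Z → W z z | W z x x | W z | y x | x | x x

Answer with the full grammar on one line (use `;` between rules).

Start → z | X; X → x | z W; W → X z x | y W1; Z → y x | W z Z1 | x Z2; W1 → ε | Z z; Z1 → z | x x | ε; Z2 → ε | x

W has alternatives sharing prefix 'y': factor to W → y W1 with W1 → ε | Z z.
Z has alternatives sharing prefix 'W z': factor to Z → W z Z1 with Z1 → z | x x | ε.
Z has alternatives sharing prefix 'x': factor to Z → x Z2 with Z2 → ε | x.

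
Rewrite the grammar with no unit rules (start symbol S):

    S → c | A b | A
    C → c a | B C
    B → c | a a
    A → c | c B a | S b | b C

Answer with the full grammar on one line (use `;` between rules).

Unit pairs: S ⇒* {A}.
For each unit pair (A, B), copy every non-unit production of B to A, then drop all unit productions.

S → c | A b | c B a | S b | b C; C → c a | B C; B → c | a a; A → c | c B a | S b | b C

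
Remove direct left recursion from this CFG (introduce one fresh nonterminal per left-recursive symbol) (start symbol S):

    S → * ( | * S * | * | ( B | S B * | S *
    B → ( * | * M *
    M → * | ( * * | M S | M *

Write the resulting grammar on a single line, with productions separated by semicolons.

S, M are directly left-recursive.
For S: α = {B *, *}, β = {* (, * S *, *, ( B}. Rewrite as S → β S' and S' → α S' | ε.
For M: α = {S, *}, β = {*, ( * *}. Rewrite as M → β M' and M' → α M' | ε.

S → * ( S' | * S * S' | * S' | ( B S'; B → ( * | * M *; M → * M' | ( * * M'; S' → B * S' | * S' | eps; M' → S M' | * M' | eps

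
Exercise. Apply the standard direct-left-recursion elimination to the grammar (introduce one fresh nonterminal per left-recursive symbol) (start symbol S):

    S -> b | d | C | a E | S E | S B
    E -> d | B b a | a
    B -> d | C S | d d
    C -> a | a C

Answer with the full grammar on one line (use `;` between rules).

S -> b S' | d S' | C S' | a E S'; E -> d | B b a | a; B -> d | C S | d d; C -> a | a C; S' -> E S' | B S' | ε

Left recursion appears on S.
For S: α = {E, B}, β = {b, d, C, a E}. Rewrite as S → β S' and S' → α S' | ε.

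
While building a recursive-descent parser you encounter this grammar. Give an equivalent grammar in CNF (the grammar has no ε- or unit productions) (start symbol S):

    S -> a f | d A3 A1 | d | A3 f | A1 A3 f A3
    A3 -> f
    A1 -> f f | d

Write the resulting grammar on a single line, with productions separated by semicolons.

S -> X1 X2 | X3 Y1 | d | A3 X2 | A1 Y2; A3 -> f; A1 -> X2 X2 | d; X1 -> a; X2 -> f; X3 -> d; Y1 -> A3 A1; Y2 -> A3 Y3; Y3 -> X2 A3

Introduce a nonterminal for each terminal appearing in a rule of length ≥ 2: X1 → a, X2 → f, X3 → d.
Binarize each right-hand side of length ≥ 3 by chaining fresh nonterminals (Y1, Y2, …): affected rules were S → X3 A3 A1; S → A1 A3 X2 A3.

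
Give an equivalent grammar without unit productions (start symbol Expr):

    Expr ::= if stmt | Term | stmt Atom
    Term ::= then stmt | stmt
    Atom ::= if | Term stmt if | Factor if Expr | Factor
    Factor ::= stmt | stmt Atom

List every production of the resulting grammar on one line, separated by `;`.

Expr ::= then stmt | stmt | if stmt | stmt Atom; Term ::= then stmt | stmt; Atom ::= if | Term stmt if | Factor if Expr | stmt | stmt Atom; Factor ::= stmt | stmt Atom

Unit pairs: Atom ⇒* {Factor}; Expr ⇒* {Term}.
Replace each nonterminal's rules with the union of the non-unit rules of every nonterminal it unit-derives.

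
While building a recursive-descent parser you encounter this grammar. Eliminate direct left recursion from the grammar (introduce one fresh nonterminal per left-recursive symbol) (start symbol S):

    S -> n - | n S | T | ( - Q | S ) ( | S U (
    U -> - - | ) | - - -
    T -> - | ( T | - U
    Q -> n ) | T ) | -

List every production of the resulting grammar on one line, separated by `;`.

S -> n - S' | n S S' | T S' | ( - Q S'; U -> - - | ) | - - -; T -> - | ( T | - U; Q -> n ) | T ) | -; S' -> ) ( S' | U ( S' | ε

Directly left-recursive nonterminal: S.
For S: α = {) (, U (}, β = {n -, n S, T, ( - Q}. Rewrite as S → β S' and S' → α S' | ε.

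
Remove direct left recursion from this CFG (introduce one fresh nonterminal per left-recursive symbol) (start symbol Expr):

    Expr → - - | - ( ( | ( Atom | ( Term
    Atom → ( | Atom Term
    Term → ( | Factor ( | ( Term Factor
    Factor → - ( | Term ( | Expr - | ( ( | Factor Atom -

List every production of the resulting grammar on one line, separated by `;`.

Expr → - - | - ( ( | ( Atom | ( Term; Atom → ( Atom1; Term → ( | Factor ( | ( Term Factor; Factor → - ( Factor1 | Term ( Factor1 | Expr - Factor1 | ( ( Factor1; Atom1 → Term Atom1 | ε; Factor1 → Atom - Factor1 | ε

Directly left-recursive nonterminals: Atom, Factor.
For Atom: α = {Term}, β = {(}. Rewrite as Atom → β Atom1 and Atom1 → α Atom1 | ε.
For Factor: α = {Atom -}, β = {- (, Term (, Expr -, ( (}. Rewrite as Factor → β Factor1 and Factor1 → α Factor1 | ε.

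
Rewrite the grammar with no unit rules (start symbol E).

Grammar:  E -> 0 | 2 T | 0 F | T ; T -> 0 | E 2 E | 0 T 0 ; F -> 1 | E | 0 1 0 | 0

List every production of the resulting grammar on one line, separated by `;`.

E -> 0 | 2 T | 0 F | E 2 E | 0 T 0; T -> 0 | E 2 E | 0 T 0; F -> 0 | 2 T | 0 F | 1 | 0 1 0 | E 2 E | 0 T 0

Unit pairs: E ⇒* {T}; F ⇒* {E, T}.
Replace each nonterminal's rules with the union of the non-unit rules of every nonterminal it unit-derives.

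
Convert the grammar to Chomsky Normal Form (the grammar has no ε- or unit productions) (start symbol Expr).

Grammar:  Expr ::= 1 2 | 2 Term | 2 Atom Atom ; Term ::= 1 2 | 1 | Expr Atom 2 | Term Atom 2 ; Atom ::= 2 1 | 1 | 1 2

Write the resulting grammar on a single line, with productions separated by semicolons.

Introduce a nonterminal for each terminal appearing in a rule of length ≥ 2: X1 → 1, X2 → 2.
Binarize each right-hand side of length ≥ 3 by chaining fresh nonterminals (Y1, Y2, …): affected rules were Expr → X2 Atom Atom; Term → Expr Atom X2; Term → Term Atom X2.

Expr ::= X1 X2 | X2 Term | X2 Y1; Term ::= X1 X2 | 1 | Expr Y2 | Term Y3; Atom ::= X2 X1 | 1 | X1 X2; X1 ::= 1; X2 ::= 2; Y1 ::= Atom Atom; Y2 ::= Atom X2; Y3 ::= Atom X2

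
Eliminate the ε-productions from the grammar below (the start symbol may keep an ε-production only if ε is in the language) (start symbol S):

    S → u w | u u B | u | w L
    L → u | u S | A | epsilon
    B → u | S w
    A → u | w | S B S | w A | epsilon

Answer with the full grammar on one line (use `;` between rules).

S → u w | u u B | u | w L | w; L → u | u S | A; B → u | S w; A → u | w | S B S | w A

The nullable symbols are {A, L}.
ε ∉ L(G), so no ε-production is kept.
For each production, add variants omitting each subset of nullable occurrences: S → w L gives w L | w.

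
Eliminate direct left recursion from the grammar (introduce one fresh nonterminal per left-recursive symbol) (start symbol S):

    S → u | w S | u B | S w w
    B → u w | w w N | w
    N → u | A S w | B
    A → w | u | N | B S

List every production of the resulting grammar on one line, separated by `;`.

S is directly left-recursive.
For S: α = {w w}, β = {u, w S, u B}. Rewrite as S → β S' and S' → α S' | ε.

S → u S' | w S S' | u B S'; B → u w | w w N | w; N → u | A S w | B; A → w | u | N | B S; S' → w w S' | ε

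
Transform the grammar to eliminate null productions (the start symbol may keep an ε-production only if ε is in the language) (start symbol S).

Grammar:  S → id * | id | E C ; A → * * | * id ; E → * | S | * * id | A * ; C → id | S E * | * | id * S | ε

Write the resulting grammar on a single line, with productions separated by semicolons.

Nullable nonterminals: {C}.
ε ∉ L(G), so no ε-production is kept.
Add the nullable-subset variants: S → E C gives E C | E.

S → id * | id | E C | E; A → * * | * id; E → * | S | * * id | A *; C → id | S E * | * | id * S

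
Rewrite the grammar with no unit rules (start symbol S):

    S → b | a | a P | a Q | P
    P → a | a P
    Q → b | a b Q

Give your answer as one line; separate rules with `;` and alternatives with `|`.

Unit pairs: S ⇒* {P}.
For each unit pair (A, B), copy every non-unit production of B to A, then drop all unit productions.

S → b | a | a P | a Q; P → a | a P; Q → b | a b Q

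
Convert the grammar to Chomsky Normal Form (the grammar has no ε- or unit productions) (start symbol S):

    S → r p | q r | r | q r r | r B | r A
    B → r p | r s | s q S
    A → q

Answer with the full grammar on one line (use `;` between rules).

Introduce a nonterminal for each terminal appearing in a rule of length ≥ 2: X1 → r, X2 → p, X3 → q, X4 → s.
Binarize each right-hand side of length ≥ 3 by chaining fresh nonterminals (Y1, Y2, …): affected rules were S → X3 X1 X1; B → X4 X3 S.

S → X1 X2 | X3 X1 | r | X3 Y1 | X1 B | X1 A; B → X1 X2 | X1 X4 | X4 Y2; A → q; X1 → r; X2 → p; X3 → q; X4 → s; Y1 → X1 X1; Y2 → X3 S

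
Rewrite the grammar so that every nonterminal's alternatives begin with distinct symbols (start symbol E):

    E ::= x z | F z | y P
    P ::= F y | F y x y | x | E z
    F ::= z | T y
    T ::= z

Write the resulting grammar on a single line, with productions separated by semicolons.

E ::= x z | F z | y P; P ::= x | E z | F y P'; F ::= z | T y; T ::= z; P' ::= ε | x y

P has alternatives sharing prefix 'F y': factor to P → F y P' with P' → ε | x y.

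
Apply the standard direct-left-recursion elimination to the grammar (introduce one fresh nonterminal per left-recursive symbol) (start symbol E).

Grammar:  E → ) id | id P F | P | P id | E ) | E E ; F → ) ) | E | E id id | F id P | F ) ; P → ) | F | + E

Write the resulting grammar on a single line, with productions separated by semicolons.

E, F are directly left-recursive.
For E: α = {), E}, β = {) id, id P F, P, P id}. Rewrite as E → β E' and E' → α E' | ε.
For F: α = {id P, )}, β = {) ), E, E id id}. Rewrite as F → β F' and F' → α F' | ε.

E → ) id E' | id P F E' | P E' | P id E'; F → ) ) F' | E F' | E id id F'; P → ) | F | + E; E' → ) E' | E E' | ε; F' → id P F' | ) F' | ε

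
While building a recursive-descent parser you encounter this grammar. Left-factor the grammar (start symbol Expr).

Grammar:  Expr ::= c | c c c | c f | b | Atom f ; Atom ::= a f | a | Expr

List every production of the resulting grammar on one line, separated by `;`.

Expr ::= b | Atom f | c Expr1; Atom ::= Expr | a Atom1; Expr1 ::= eps | c c | f; Atom1 ::= f | eps

Expr has alternatives sharing prefix 'c': factor to Expr → c Expr1 with Expr1 → ε | c c | f.
Atom has alternatives sharing prefix 'a': factor to Atom → a Atom1 with Atom1 → f | ε.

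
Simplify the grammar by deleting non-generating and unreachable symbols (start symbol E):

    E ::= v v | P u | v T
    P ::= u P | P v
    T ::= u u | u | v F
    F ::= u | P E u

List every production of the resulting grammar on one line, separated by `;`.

Generating nonterminals: {E, F, T}.
Reachable from E after that: {E, F, T}.
Removed useless symbols: {P} and every production mentioning them.

E ::= v v | v T; T ::= u u | u | v F; F ::= u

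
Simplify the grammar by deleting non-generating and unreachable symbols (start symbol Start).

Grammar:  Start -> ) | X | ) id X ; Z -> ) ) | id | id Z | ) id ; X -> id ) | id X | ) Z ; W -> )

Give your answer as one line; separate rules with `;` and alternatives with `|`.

Generating nonterminals: {Start, W, X, Z}.
Reachable from Start after that: {Start, X, Z}.
Removed useless symbols: {W} and every production mentioning them.

Start -> ) | X | ) id X; Z -> ) ) | id | id Z | ) id; X -> id ) | id X | ) Z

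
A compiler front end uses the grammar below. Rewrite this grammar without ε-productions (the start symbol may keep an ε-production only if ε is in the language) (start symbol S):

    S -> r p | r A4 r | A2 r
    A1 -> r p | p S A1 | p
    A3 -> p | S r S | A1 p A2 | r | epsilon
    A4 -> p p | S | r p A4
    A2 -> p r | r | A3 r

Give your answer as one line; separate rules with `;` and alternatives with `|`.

S -> r p | r A4 r | A2 r; A1 -> r p | p S A1 | p; A3 -> p | S r S | A1 p A2 | r; A4 -> p p | S | r p A4; A2 -> p r | r | A3 r

The nullable symbols are {A3}.
ε ∉ L(G), so no ε-production is kept.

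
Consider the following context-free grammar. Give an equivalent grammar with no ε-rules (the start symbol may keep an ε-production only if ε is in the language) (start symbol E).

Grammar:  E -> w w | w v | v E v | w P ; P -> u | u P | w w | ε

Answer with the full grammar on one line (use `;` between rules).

Nullable set = {P}.
ε ∉ L(G), so no ε-production is kept.
Expand every rule over subsets of its nullable positions: E → w P gives w P | w.

E -> w w | w v | v E v | w P | w; P -> u | u P | w w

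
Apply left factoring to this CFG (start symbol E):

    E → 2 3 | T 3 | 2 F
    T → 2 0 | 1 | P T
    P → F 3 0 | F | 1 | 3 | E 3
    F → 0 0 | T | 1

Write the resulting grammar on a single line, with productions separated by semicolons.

E has alternatives sharing prefix '2': factor to E → 2 E' with E' → 3 | F.
P has alternatives sharing prefix 'F': factor to P → F P' with P' → 3 0 | ε.

E → T 3 | 2 E'; T → 2 0 | 1 | P T; P → 1 | 3 | E 3 | F P'; F → 0 0 | T | 1; E' → 3 | F; P' → 3 0 | ε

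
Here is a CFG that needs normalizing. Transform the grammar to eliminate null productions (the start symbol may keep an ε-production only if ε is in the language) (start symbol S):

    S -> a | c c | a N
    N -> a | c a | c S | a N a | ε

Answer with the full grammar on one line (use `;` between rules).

The nullable symbols are {N}.
ε ∉ L(G), so no ε-production is kept.
For each production, add variants omitting each subset of nullable occurrences: N → a N a gives a N a | a a.

S -> a | c c | a N; N -> a | c a | c S | a N a | a a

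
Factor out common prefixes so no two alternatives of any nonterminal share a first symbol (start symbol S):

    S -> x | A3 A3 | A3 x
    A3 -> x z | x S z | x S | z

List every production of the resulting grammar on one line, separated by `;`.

S has alternatives sharing prefix 'A3': factor to S → A3 S' with S' → A3 | x.
A3 has alternatives sharing prefix 'x': factor to A3 → x A3' with A3' → z | S z | S.
A3' has alternatives sharing prefix 'S': factor to A3' → S A3'' with A3'' → z | ε.

S -> x | A3 S'; A3 -> z | x A3'; S' -> A3 | x; A3' -> z | S A3''; A3'' -> z | eps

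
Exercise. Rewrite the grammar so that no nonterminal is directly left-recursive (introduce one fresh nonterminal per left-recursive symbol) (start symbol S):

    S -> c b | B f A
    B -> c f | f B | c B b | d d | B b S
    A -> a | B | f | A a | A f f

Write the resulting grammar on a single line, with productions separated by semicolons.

Directly left-recursive nonterminals: B, A.
For B: α = {b S}, β = {c f, f B, c B b, d d}. Rewrite as B → β B' and B' → α B' | ε.
For A: α = {a, f f}, β = {a, B, f}. Rewrite as A → β A' and A' → α A' | ε.

S -> c b | B f A; B -> c f B' | f B B' | c B b B' | d d B'; A -> a A' | B A' | f A'; B' -> b S B' | ε; A' -> a A' | f f A' | ε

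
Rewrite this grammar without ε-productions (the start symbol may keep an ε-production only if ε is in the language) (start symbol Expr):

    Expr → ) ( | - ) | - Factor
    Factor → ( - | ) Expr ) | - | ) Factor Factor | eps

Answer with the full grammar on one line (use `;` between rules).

Nullable set = {Factor}.
ε ∉ L(G), so no ε-production is kept.
For each production, add variants omitting each subset of nullable occurrences: Expr → - Factor gives - Factor | -. Factor → ) Factor Factor gives ) Factor Factor | ) Factor | ).

Expr → ) ( | - ) | - Factor | -; Factor → ( - | ) Expr ) | - | ) Factor Factor | ) Factor | )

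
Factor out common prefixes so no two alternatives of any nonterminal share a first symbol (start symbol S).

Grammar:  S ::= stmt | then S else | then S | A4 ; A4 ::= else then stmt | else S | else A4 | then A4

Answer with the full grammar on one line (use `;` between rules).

S has alternatives sharing prefix 'then S': factor to S → then S S' with S' → else | ε.
A4 has alternatives sharing prefix 'else': factor to A4 → else A4' with A4' → then stmt | S | A4.

S ::= stmt | A4 | then S S'; A4 ::= then A4 | else A4'; S' ::= else | eps; A4' ::= then stmt | S | A4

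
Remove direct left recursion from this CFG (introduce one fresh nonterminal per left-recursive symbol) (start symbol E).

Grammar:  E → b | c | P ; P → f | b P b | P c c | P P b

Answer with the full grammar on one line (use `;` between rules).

E → b | c | P; P → f P' | b P b P'; P' → c c P' | P b P' | ε

P is directly left-recursive.
For P: α = {c c, P b}, β = {f, b P b}. Rewrite as P → β P' and P' → α P' | ε.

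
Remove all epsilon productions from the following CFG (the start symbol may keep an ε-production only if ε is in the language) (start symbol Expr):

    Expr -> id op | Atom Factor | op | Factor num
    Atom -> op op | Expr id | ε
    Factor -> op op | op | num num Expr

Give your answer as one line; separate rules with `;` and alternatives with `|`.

Expr -> id op | Atom Factor | Factor | op | Factor num; Atom -> op op | Expr id; Factor -> op op | op | num num Expr

Nullable nonterminals: {Atom}.
ε ∉ L(G), so no ε-production is kept.
Add the nullable-subset variants: Expr → Atom Factor gives Atom Factor | Factor.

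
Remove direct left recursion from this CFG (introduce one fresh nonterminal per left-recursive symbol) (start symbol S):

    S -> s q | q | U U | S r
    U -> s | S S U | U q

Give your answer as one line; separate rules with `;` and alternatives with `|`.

S -> s q S' | q S' | U U S'; U -> s U' | S S U U'; S' -> r S' | ε; U' -> q U' | ε

S, U are directly left-recursive.
For S: α = {r}, β = {s q, q, U U}. Rewrite as S → β S' and S' → α S' | ε.
For U: α = {q}, β = {s, S S U}. Rewrite as U → β U' and U' → α U' | ε.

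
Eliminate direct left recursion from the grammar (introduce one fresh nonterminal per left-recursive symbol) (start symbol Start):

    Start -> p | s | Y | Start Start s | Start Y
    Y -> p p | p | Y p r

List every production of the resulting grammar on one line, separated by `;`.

Start, Y are directly left-recursive.
For Start: α = {Start s, Y}, β = {p, s, Y}. Rewrite as Start → β Start1 and Start1 → α Start1 | ε.
For Y: α = {p r}, β = {p p, p}. Rewrite as Y → β Y1 and Y1 → α Y1 | ε.

Start -> p Start1 | s Start1 | Y Start1; Y -> p p Y1 | p Y1; Start1 -> Start s Start1 | Y Start1 | epsilon; Y1 -> p r Y1 | epsilon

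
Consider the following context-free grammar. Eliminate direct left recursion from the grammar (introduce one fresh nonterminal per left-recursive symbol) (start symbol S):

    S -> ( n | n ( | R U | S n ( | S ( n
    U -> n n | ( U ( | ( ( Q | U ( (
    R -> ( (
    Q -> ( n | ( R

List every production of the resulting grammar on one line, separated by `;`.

Left recursion appears on S, U.
For S: α = {n (, ( n}, β = {( n, n (, R U}. Rewrite as S → β S' and S' → α S' | ε.
For U: α = {( (}, β = {n n, ( U (, ( ( Q}. Rewrite as U → β U' and U' → α U' | ε.

S -> ( n S' | n ( S' | R U S'; U -> n n U' | ( U ( U' | ( ( Q U'; R -> ( (; Q -> ( n | ( R; S' -> n ( S' | ( n S' | eps; U' -> ( ( U' | eps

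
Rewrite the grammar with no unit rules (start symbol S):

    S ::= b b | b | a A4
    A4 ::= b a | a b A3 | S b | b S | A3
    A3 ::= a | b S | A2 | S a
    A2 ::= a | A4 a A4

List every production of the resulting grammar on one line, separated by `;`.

S ::= b b | b | a A4; A4 ::= b a | a b A3 | S b | b S | a | A4 a A4 | S a; A3 ::= a | A4 a A4 | b S | S a; A2 ::= a | A4 a A4

Unit pairs: A3 ⇒* {A2}; A4 ⇒* {A2, A3}.
For every A with A ⇒* B via unit rules, add B's non-unit alternatives to A; then delete every rule of the form X → Y.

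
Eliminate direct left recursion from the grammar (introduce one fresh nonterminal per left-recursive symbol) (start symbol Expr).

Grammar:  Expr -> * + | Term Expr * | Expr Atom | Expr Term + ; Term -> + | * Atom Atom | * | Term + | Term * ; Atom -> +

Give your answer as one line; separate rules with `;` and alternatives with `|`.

Left recursion appears on Expr, Term.
For Expr: α = {Atom, Term +}, β = {* +, Term Expr *}. Rewrite as Expr → β Expr1 and Expr1 → α Expr1 | ε.
For Term: α = {+, *}, β = {+, * Atom Atom, *}. Rewrite as Term → β Term1 and Term1 → α Term1 | ε.

Expr -> * + Expr1 | Term Expr * Expr1; Term -> + Term1 | * Atom Atom Term1 | * Term1; Atom -> +; Expr1 -> Atom Expr1 | Term + Expr1 | ε; Term1 -> + Term1 | * Term1 | ε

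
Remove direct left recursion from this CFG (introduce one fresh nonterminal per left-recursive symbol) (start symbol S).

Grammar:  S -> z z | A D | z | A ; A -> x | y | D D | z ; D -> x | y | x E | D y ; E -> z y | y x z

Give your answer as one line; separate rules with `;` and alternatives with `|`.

S -> z z | A D | z | A; A -> x | y | D D | z; D -> x D' | y D' | x E D'; E -> z y | y x z; D' -> y D' | ε

Left recursion appears on D.
For D: α = {y}, β = {x, y, x E}. Rewrite as D → β D' and D' → α D' | ε.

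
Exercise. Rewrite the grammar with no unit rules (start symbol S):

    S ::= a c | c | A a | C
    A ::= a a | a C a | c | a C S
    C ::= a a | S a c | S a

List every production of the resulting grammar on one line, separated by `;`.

S ::= a a | S a c | S a | a c | c | A a; A ::= a a | a C a | c | a C S; C ::= a a | S a c | S a

Unit pairs: S ⇒* {C}.
For each unit pair (A, B), copy every non-unit production of B to A, then drop all unit productions.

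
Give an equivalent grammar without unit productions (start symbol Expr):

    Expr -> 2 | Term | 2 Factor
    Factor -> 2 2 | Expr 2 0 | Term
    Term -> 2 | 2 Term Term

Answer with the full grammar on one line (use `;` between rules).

Unit pairs: Expr ⇒* {Term}; Factor ⇒* {Term}.
Replace each nonterminal's rules with the union of the non-unit rules of every nonterminal it unit-derives.

Expr -> 2 | 2 Term Term | 2 Factor; Factor -> 2 | 2 Term Term | 2 2 | Expr 2 0; Term -> 2 | 2 Term Term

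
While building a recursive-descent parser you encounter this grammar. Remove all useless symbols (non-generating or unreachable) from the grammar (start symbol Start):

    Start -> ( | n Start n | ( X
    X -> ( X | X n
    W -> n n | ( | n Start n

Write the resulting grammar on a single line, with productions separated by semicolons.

Start -> ( | n Start n

Generating nonterminals: {Start, W}.
Reachable from Start after that: {Start}.
Removed useless symbols: {W, X} and every production mentioning them.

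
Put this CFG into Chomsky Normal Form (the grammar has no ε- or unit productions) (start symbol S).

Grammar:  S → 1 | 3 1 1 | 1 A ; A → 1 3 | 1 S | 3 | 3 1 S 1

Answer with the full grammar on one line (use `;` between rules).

Introduce a nonterminal for each terminal appearing in a rule of length ≥ 2: X1 → 3, X2 → 1.
Binarize each right-hand side of length ≥ 3 by chaining fresh nonterminals (Y1, Y2, …): affected rules were S → X1 X2 X2; A → X1 X2 S X2.

S → 1 | X1 Y1 | X2 A; A → X2 X1 | X2 S | 3 | X1 Y2; X1 → 3; X2 → 1; Y1 → X2 X2; Y2 → X2 Y3; Y3 → S X2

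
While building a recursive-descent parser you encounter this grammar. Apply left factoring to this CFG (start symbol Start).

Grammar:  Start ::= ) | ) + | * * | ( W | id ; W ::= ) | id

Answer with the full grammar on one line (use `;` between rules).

Start ::= * * | ( W | id | ) Start1; W ::= ) | id; Start1 ::= epsilon | +

Start has alternatives sharing prefix ')': factor to Start → ) Start1 with Start1 → ε | +.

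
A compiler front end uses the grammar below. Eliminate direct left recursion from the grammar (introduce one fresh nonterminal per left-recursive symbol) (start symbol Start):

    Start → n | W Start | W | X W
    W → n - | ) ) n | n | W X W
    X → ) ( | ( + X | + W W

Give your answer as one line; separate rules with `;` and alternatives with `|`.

Start → n | W Start | W | X W; W → n - W1 | ) ) n W1 | n W1; X → ) ( | ( + X | + W W; W1 → X W W1 | ε

W is directly left-recursive.
For W: α = {X W}, β = {n -, ) ) n, n}. Rewrite as W → β W1 and W1 → α W1 | ε.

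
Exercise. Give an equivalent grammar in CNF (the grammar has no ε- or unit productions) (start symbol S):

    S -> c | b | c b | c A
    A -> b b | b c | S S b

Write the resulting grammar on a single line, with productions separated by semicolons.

Introduce a nonterminal for each terminal appearing in a rule of length ≥ 2: X1 → c, X2 → b.
Binarize each right-hand side of length ≥ 3 by chaining fresh nonterminals (Y1, Y2, …): affected rules were A → S S X2.

S -> c | b | X1 X2 | X1 A; A -> X2 X2 | X2 X1 | S Y1; X1 -> c; X2 -> b; Y1 -> S X2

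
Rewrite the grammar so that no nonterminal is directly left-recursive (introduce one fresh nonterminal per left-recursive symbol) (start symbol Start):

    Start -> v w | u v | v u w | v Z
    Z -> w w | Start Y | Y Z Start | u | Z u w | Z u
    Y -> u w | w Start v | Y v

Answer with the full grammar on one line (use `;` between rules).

Left recursion appears on Z, Y.
For Z: α = {u w, u}, β = {w w, Start Y, Y Z Start, u}. Rewrite as Z → β Z1 and Z1 → α Z1 | ε.
For Y: α = {v}, β = {u w, w Start v}. Rewrite as Y → β Y1 and Y1 → α Y1 | ε.

Start -> v w | u v | v u w | v Z; Z -> w w Z1 | Start Y Z1 | Y Z Start Z1 | u Z1; Y -> u w Y1 | w Start v Y1; Z1 -> u w Z1 | u Z1 | ε; Y1 -> v Y1 | ε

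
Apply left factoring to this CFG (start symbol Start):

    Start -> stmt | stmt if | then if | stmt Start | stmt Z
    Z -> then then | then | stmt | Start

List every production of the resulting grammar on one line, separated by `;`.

Start has alternatives sharing prefix 'stmt': factor to Start → stmt Start1 with Start1 → ε | if | Start | Z.
Z has alternatives sharing prefix 'then': factor to Z → then Z1 with Z1 → then | ε.

Start -> then if | stmt Start1; Z -> stmt | Start | then Z1; Start1 -> eps | if | Start | Z; Z1 -> then | eps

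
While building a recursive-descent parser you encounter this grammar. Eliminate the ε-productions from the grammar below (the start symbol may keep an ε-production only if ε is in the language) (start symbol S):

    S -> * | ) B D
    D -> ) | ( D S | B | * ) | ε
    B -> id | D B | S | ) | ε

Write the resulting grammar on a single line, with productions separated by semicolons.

S -> * | ) B D | ) B | ) D | ); D -> ) | ( D S | ( S | B | * ); B -> id | D B | D | S | )

Nullable set = {B, D}.
ε ∉ L(G), so no ε-production is kept.
Add the nullable-subset variants: S → ) B D gives ) B D | ) B | ) D | ). D → ( D S gives ( D S | ( S. B → D B gives D B | D.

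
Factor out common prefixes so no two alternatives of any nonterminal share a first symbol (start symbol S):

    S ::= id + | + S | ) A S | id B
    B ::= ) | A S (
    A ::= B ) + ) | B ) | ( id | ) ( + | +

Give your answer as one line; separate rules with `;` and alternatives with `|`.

S has alternatives sharing prefix 'id': factor to S → id S' with S' → + | B.
A has alternatives sharing prefix 'B )': factor to A → B ) A' with A' → + ) | ε.

S ::= + S | ) A S | id S'; B ::= ) | A S (; A ::= ( id | ) ( + | + | B ) A'; S' ::= + | B; A' ::= + ) | ε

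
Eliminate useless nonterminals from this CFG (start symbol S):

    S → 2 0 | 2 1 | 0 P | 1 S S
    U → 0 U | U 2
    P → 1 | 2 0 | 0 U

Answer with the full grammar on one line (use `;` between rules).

Generating nonterminals: {P, S}.
Reachable from S after that: {P, S}.
Removed useless symbols: {U} and every production mentioning them.

S → 2 0 | 2 1 | 0 P | 1 S S; P → 1 | 2 0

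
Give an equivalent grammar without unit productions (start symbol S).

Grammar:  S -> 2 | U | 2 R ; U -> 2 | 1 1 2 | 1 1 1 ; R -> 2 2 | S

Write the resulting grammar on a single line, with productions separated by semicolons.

S -> 2 | 1 1 2 | 1 1 1 | 2 R; U -> 2 | 1 1 2 | 1 1 1; R -> 2 | 1 1 2 | 1 1 1 | 2 R | 2 2

Unit pairs: R ⇒* {S, U}; S ⇒* {U}.
Replace each nonterminal's rules with the union of the non-unit rules of every nonterminal it unit-derives.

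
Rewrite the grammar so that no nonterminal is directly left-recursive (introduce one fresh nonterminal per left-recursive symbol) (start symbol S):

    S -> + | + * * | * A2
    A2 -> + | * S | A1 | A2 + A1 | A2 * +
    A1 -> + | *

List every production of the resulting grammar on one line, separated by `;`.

S -> + | + * * | * A2; A2 -> + A2' | * S A2' | A1 A2'; A1 -> + | *; A2' -> + A1 A2' | * + A2' | eps

A2 is directly left-recursive.
For A2: α = {+ A1, * +}, β = {+, * S, A1}. Rewrite as A2 → β A2' and A2' → α A2' | ε.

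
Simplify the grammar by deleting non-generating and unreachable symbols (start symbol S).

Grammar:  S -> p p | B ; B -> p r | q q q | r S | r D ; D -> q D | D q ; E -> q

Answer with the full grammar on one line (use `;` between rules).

S -> p p | B; B -> p r | q q q | r S

Generating nonterminals: {B, E, S}.
Reachable from S after that: {B, S}.
Removed useless symbols: {D, E} and every production mentioning them.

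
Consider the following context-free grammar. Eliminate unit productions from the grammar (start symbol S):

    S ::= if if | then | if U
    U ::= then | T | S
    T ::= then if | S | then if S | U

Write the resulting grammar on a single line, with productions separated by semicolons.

Unit pairs: T ⇒* {S, U}; U ⇒* {S, T}.
For every A with A ⇒* B via unit rules, add B's non-unit alternatives to A; then delete every rule of the form X → Y.

S ::= if if | then | if U; U ::= then | if if | if U | then if | then if S; T ::= then | if if | if U | then if | then if S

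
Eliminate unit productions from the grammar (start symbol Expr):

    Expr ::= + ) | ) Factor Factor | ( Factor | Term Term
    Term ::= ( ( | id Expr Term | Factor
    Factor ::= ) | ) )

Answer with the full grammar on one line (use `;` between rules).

Expr ::= + ) | ) Factor Factor | ( Factor | Term Term; Term ::= ( ( | id Expr Term | ) | ) ); Factor ::= ) | ) )

Unit pairs: Term ⇒* {Factor}.
For each unit pair (A, B), copy every non-unit production of B to A, then drop all unit productions.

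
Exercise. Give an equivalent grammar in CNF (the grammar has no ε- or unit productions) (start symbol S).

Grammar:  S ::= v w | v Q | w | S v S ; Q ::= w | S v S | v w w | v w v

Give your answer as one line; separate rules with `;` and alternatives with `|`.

Introduce a nonterminal for each terminal appearing in a rule of length ≥ 2: X1 → v, X2 → w.
Binarize each right-hand side of length ≥ 3 by chaining fresh nonterminals (Y1, Y2, …): affected rules were S → S X1 S; Q → S X1 S; Q → X1 X2 X2; Q → X1 X2 X1.

S ::= X1 X2 | X1 Q | w | S Y1; Q ::= w | S Y2 | X1 Y3 | X1 Y4; X1 ::= v; X2 ::= w; Y1 ::= X1 S; Y2 ::= X1 S; Y3 ::= X2 X2; Y4 ::= X2 X1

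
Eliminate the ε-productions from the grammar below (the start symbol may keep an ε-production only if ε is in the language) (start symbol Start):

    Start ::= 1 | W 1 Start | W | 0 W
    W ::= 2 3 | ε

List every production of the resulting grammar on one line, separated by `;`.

Start ::= 1 | W 1 Start | W 1 | 1 Start | W | 0 W | 0 | ε; W ::= 2 3

The nullable symbols are {Start, W}.
ε ∈ L(G) since Start is nullable, so keep Start → ε.
For each production, add variants omitting each subset of nullable occurrences: Start → W 1 Start gives W 1 Start | W 1 | 1 Start. Start → 0 W gives 0 W | 0.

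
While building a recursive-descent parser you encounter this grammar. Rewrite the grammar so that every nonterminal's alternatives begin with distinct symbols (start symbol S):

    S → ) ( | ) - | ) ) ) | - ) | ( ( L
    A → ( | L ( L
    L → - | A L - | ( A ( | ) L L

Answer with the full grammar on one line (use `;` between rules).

S has alternatives sharing prefix ')': factor to S → ) S' with S' → ( | - | ) ).

S → - ) | ( ( L | ) S'; A → ( | L ( L; L → - | A L - | ( A ( | ) L L; S' → ( | - | ) )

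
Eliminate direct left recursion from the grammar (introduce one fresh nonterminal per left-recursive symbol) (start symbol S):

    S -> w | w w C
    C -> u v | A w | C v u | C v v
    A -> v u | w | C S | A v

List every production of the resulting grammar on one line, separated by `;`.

C, A are directly left-recursive.
For C: α = {v u, v v}, β = {u v, A w}. Rewrite as C → β C' and C' → α C' | ε.
For A: α = {v}, β = {v u, w, C S}. Rewrite as A → β A' and A' → α A' | ε.

S -> w | w w C; C -> u v C' | A w C'; A -> v u A' | w A' | C S A'; C' -> v u C' | v v C' | ε; A' -> v A' | ε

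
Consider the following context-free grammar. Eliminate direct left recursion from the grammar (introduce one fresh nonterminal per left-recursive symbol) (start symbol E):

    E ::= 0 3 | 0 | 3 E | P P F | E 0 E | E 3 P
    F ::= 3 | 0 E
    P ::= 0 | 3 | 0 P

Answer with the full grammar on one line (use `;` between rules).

E ::= 0 3 E' | 0 E' | 3 E E' | P P F E'; F ::= 3 | 0 E; P ::= 0 | 3 | 0 P; E' ::= 0 E E' | 3 P E' | ε

Directly left-recursive nonterminal: E.
For E: α = {0 E, 3 P}, β = {0 3, 0, 3 E, P P F}. Rewrite as E → β E' and E' → α E' | ε.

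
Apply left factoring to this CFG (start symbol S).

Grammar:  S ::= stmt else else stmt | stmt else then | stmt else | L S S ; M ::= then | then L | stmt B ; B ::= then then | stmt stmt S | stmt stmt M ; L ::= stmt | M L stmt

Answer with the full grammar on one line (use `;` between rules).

S ::= L S S | stmt else S'; M ::= stmt B | then M'; B ::= then then | stmt stmt B'; L ::= stmt | M L stmt; S' ::= else stmt | then | ε; M' ::= ε | L; B' ::= S | M

S has alternatives sharing prefix 'stmt else': factor to S → stmt else S' with S' → else stmt | then | ε.
M has alternatives sharing prefix 'then': factor to M → then M' with M' → ε | L.
B has alternatives sharing prefix 'stmt stmt': factor to B → stmt stmt B' with B' → S | M.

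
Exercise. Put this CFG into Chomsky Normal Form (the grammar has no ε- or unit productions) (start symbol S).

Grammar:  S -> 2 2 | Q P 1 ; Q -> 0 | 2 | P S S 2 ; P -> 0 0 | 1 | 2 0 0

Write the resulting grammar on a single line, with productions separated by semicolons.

Introduce a nonterminal for each terminal appearing in a rule of length ≥ 2: X1 → 2, X2 → 1, X3 → 0.
Binarize each right-hand side of length ≥ 3 by chaining fresh nonterminals (Y1, Y2, …): affected rules were S → Q P X2; Q → P S S X1; P → X1 X3 X3.

S -> X1 X1 | Q Y1; Q -> 0 | 2 | P Y2; P -> X3 X3 | 1 | X1 Y4; X1 -> 2; X2 -> 1; X3 -> 0; Y1 -> P X2; Y2 -> S Y3; Y3 -> S X1; Y4 -> X3 X3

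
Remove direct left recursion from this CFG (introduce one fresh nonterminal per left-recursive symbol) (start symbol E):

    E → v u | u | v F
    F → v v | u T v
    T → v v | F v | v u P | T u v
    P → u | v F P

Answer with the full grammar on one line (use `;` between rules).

E → v u | u | v F; F → v v | u T v; T → v v T' | F v T' | v u P T'; P → u | v F P; T' → u v T' | ε

T is directly left-recursive.
For T: α = {u v}, β = {v v, F v, v u P}. Rewrite as T → β T' and T' → α T' | ε.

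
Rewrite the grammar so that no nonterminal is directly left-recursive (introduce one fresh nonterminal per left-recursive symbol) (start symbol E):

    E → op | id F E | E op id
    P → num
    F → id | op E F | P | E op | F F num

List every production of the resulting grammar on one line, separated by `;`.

E → op E' | id F E E'; P → num; F → id F' | op E F F' | P F' | E op F'; E' → op id E' | ε; F' → F num F' | ε

Directly left-recursive nonterminals: E, F.
For E: α = {op id}, β = {op, id F E}. Rewrite as E → β E' and E' → α E' | ε.
For F: α = {F num}, β = {id, op E F, P, E op}. Rewrite as F → β F' and F' → α F' | ε.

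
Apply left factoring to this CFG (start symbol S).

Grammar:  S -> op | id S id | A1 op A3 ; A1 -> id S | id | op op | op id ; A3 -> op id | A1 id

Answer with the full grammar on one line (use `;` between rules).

A1 has alternatives sharing prefix 'id': factor to A1 → id A1' with A1' → S | ε.
A1 has alternatives sharing prefix 'op': factor to A1 → op A1'' with A1'' → op | id.

S -> op | id S id | A1 op A3; A1 -> id A1' | op A1''; A3 -> op id | A1 id; A1' -> S | ε; A1'' -> op | id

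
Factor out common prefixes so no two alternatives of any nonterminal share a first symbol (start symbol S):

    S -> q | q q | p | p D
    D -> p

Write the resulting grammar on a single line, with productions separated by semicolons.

S has alternatives sharing prefix 'q': factor to S → q S' with S' → ε | q.
S has alternatives sharing prefix 'p': factor to S → p S'' with S'' → ε | D.

S -> q S' | p S''; D -> p; S' -> ε | q; S'' -> ε | D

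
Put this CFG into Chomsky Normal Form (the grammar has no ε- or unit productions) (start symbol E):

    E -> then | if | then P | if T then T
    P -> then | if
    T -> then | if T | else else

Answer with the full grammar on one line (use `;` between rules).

E -> then | if | X1 P | X2 Y1; P -> then | if; T -> then | X2 T | X3 X3; X1 -> then; X2 -> if; X3 -> else; Y1 -> T Y2; Y2 -> X1 T

Introduce a nonterminal for each terminal appearing in a rule of length ≥ 2: X1 → then, X2 → if, X3 → else.
Binarize each right-hand side of length ≥ 3 by chaining fresh nonterminals (Y1, Y2, …): affected rules were E → X2 T X1 T.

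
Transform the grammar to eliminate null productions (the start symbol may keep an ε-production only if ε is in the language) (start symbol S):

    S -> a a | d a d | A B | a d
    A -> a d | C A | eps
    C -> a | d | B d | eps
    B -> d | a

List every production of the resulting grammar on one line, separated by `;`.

S -> a a | d a d | A B | B | a d; A -> a d | C A | C; C -> a | d | B d; B -> d | a

Nullable nonterminals: {A, C}.
ε ∉ L(G), so no ε-production is kept.
Add the nullable-subset variants: S → A B gives A B | B. A → C A gives C A | C.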